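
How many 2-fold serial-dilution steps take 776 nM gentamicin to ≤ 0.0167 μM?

Need 2ⁿ ≥ 46.5, so n ≥ log(46.5)/log(2) = 5.54.
Minimum whole steps: n = 6.

6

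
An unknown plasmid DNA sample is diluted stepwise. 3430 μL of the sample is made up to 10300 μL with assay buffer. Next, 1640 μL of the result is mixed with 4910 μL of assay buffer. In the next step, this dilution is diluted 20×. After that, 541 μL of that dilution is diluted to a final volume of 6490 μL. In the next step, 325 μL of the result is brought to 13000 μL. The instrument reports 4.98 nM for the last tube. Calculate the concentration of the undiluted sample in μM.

Overall dilution factor = 3.003 × 3.994 × 20 × 12.00 × 40 = 1.15 × 10⁵.
Original = 4.98 nM × 1.15 × 10⁵ = 5.73 × 10⁵ nM = 573 μM.

573 μM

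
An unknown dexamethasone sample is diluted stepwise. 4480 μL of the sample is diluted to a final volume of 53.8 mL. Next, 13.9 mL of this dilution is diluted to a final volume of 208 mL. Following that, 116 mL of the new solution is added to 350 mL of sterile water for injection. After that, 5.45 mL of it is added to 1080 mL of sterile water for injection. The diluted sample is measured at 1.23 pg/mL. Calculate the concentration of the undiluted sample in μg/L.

177 μg/L

Overall dilution factor = 12.01 × 14.96 × 4.017 × 199.2 = 1.44 × 10⁵.
Original = 1.23 pg/mL × 1.44 × 10⁵ = 1.77 × 10⁵ pg/mL = 177 μg/L.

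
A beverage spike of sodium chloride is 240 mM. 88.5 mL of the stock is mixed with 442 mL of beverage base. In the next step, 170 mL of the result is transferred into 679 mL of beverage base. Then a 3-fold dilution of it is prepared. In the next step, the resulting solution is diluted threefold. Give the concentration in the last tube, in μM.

Overall dilution factor = 5.994 × 4.994 × 3 × 3 = 269.
240 mM / 269 = 0.891 mM = 891 μM.

891 μM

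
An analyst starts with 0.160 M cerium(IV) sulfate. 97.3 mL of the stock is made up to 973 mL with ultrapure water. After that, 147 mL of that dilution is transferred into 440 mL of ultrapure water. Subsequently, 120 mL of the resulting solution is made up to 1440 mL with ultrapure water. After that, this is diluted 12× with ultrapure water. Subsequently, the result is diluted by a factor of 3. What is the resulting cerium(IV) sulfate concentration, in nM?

9280 nM

Overall dilution factor = 10 × 3.993 × 12 × 12 × 3 = 1.73 × 10⁴.
0.160 M / 1.73 × 10⁴ = 9.28 × 10⁻⁶ M = 9280 nM.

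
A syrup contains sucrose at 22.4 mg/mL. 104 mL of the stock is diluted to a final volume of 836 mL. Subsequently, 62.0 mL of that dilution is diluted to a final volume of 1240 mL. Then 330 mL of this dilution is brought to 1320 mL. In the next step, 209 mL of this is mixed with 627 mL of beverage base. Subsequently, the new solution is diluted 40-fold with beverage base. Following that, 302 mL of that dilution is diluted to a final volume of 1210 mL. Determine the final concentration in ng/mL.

54.3 ng/mL

Overall dilution factor = 8.038 × 20 × 4 × 4 × 40 × 4.007 = 4.12 × 10⁵.
22.4 mg/mL / 4.12 × 10⁵ = 5.43 × 10⁻⁵ mg/mL = 54.3 ng/mL.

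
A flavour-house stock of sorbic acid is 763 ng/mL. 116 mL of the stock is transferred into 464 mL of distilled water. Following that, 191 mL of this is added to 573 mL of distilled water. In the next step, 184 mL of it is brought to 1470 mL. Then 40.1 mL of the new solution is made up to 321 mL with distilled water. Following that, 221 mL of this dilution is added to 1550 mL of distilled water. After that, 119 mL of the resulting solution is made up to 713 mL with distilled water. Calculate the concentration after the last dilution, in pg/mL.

Overall dilution factor = 5 × 4 × 7.989 × 8.005 × 8.014 × 5.992 = 6.14 × 10⁴.
763 ng/mL / 6.14 × 10⁴ = 0.0124 ng/mL = 12.4 pg/mL.

12.4 pg/mL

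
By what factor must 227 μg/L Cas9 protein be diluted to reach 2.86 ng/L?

7.94 × 10⁴

Factor = C₀/C_target = 227 μg/L / 2.86 ng/L = 7.94 × 10⁴.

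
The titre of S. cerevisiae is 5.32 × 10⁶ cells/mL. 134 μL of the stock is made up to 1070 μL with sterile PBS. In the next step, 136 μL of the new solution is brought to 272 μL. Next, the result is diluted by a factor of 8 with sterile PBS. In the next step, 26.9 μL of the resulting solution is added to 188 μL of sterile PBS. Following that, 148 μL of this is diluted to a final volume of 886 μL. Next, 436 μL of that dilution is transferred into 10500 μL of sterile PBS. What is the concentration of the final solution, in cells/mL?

Overall dilution factor = 7.985 × 2 × 8 × 7.989 × 5.986 × 25.08 = 1.53 × 10⁵.
5.32 × 10⁶ cells/mL / 1.53 × 10⁵ = 34.7 cells/mL.

34.7 cells/mL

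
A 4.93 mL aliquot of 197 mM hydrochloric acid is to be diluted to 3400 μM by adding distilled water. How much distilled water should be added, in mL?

3400 μM = 3.40 mM.
V₂ = C₁V₁/C₂ = 197 × 4.93 / 3.40 = 286 mL.
Diluent to add = V₂ − V₁ = 286 − 4.93 = 281 mL.

281 mL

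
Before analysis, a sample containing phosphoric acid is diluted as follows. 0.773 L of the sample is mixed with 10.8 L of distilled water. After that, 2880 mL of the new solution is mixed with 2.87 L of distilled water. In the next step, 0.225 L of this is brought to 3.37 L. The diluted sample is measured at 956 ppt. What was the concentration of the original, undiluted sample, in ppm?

0.428 ppm

Overall dilution factor = 14.97 × 1.997 × 14.98 = 448.
Original = 956 ppt × 448 = 4.28 × 10⁵ ppt = 0.428 ppm.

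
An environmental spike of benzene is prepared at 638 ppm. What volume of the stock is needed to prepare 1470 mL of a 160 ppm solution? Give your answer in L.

0.369 L

V₁ = C₂V₂/C₁ = 160 × 1470 / 638 = 369 mL = 0.369 L.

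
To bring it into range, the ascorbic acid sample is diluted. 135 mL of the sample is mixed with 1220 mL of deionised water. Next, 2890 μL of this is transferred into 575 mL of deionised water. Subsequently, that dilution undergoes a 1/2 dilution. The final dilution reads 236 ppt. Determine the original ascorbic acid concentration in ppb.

Overall dilution factor = 10.04 × 200.0 × 2 = 4014.
Original = 236 ppt × 4014 = 9.47 × 10⁵ ppt = 947 ppb.

947 ppb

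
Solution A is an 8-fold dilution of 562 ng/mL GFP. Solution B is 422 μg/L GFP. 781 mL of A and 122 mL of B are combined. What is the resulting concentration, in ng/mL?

118 ng/mL

C_A = 562 ng/mL / 8 = 70.2 ng/mL.
C_B = 422 μg/L = 422 ng/mL.
C_mix = (C_A·V_A + C_B·V_B)/(V_A + V_B) = (70.2×781 + 422×122) / 903.0 = 118 ng/mL.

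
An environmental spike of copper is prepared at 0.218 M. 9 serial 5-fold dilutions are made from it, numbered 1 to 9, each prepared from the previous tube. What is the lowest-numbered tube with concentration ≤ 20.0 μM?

Tube n has concentration 0.218 M / 5ⁿ.
Need 5ⁿ ≥ 0.218 M / 20.0 μM = 1.09 × 10⁴, so n ≥ 5.78.
First such tube: n = 6.

tube 6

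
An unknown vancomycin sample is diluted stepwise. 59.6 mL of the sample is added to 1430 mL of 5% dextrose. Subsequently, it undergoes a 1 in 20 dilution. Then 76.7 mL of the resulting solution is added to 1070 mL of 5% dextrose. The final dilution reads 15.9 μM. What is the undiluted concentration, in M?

Overall dilution factor = 24.99 × 20 × 14.95 = 7473.
Original = 15.9 μM × 7473 = 1.19 × 10⁵ μM = 0.119 M.

0.119 M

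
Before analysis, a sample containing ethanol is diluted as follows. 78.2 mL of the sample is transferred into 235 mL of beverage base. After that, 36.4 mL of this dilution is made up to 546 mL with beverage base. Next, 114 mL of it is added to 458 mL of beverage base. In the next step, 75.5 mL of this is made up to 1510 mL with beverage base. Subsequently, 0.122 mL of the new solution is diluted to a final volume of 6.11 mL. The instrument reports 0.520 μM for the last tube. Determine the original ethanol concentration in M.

Overall dilution factor = 4.005 × 15 × 5.018 × 20 × 50.08 = 3.02 × 10⁵.
Original = 0.520 μM × 3.02 × 10⁵ = 1.57 × 10⁵ μM = 0.157 M.

0.157 M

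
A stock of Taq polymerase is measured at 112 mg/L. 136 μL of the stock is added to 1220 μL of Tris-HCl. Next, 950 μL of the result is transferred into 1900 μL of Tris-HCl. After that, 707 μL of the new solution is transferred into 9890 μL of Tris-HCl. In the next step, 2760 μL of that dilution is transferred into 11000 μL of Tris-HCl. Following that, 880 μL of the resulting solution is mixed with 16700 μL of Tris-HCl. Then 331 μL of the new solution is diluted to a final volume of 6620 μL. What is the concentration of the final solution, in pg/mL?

125 pg/mL

Overall dilution factor = 9.971 × 3 × 14.99 × 4.986 × 19.98 × 20 = 8.93 × 10⁵.
112 mg/L / 8.93 × 10⁵ = 1.25 × 10⁻⁴ mg/L = 125 pg/mL.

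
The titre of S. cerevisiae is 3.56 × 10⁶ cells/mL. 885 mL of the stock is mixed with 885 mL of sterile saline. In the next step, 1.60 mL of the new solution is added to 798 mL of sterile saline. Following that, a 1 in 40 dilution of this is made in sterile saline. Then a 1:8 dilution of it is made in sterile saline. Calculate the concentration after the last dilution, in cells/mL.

11.1 cells/mL

Overall dilution factor = 2 × 499.8 × 40 × 8 = 3.20 × 10⁵.
3.56 × 10⁶ cells/mL / 3.20 × 10⁵ = 11.1 cells/mL.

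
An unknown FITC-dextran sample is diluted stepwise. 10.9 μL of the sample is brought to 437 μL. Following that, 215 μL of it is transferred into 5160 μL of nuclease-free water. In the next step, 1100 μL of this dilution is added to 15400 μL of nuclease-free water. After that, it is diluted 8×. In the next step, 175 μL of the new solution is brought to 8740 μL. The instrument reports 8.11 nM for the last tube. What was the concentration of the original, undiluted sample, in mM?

48.7 mM

Overall dilution factor = 40.09 × 25 × 15 × 8 × 49.94 = 6.01 × 10⁶.
Original = 8.11 nM × 6.01 × 10⁶ = 4.87 × 10⁷ nM = 48.7 mM.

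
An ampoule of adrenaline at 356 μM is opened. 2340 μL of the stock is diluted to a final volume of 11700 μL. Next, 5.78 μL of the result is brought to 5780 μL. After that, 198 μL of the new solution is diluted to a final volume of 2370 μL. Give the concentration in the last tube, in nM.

Overall dilution factor = 5 × 1000 × 11.97 = 5.98 × 10⁴.
356 μM / 5.98 × 10⁴ = 5.95 × 10⁻³ μM = 5.95 nM.

5.95 nM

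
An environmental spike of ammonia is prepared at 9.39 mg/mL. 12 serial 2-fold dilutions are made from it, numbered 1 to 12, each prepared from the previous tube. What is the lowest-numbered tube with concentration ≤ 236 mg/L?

tube 6

Tube n has concentration 9.39 mg/mL / 2ⁿ.
Need 2ⁿ ≥ 9.39 mg/mL / 236 mg/L = 39.8, so n ≥ 5.31.
First such tube: n = 6.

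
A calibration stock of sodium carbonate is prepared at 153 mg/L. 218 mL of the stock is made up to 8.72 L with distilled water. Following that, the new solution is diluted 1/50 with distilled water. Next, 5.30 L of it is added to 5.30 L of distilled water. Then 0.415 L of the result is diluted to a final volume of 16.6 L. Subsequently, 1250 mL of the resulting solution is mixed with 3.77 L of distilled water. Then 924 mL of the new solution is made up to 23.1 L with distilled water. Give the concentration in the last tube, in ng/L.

9.52 ng/L

Overall dilution factor = 40 × 50 × 2 × 40 × 4.016 × 25 = 1.61 × 10⁷.
153 mg/L / 1.61 × 10⁷ = 9.52 × 10⁻⁶ mg/L = 9.52 ng/L.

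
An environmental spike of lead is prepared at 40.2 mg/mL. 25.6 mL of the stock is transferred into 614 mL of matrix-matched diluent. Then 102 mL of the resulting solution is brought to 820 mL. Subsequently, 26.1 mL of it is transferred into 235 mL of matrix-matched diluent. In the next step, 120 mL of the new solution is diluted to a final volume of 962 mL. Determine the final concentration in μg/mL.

Overall dilution factor = 24.98 × 8.039 × 10.00 × 8.017 = 1.61 × 10⁴.
40.2 mg/mL / 1.61 × 10⁴ = 2.50 × 10⁻³ mg/mL = 2.50 μg/mL.

2.50 μg/mL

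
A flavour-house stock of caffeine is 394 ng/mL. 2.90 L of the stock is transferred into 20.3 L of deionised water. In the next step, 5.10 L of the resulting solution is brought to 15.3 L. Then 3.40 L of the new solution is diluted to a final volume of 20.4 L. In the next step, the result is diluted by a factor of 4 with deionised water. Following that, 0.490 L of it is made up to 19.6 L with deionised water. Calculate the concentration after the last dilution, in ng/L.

Overall dilution factor = 8 × 3 × 6 × 4 × 40 = 2.30 × 10⁴.
394 ng/mL / 2.30 × 10⁴ = 0.0171 ng/mL = 17.1 ng/L.

17.1 ng/L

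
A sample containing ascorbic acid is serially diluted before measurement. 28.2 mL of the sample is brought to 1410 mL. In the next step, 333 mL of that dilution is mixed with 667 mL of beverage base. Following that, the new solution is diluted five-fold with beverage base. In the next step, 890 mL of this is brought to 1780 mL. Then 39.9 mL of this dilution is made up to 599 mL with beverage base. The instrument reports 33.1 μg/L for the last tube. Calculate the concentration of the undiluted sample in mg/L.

Overall dilution factor = 50 × 3.003 × 5 × 2 × 15.01 = 2.25 × 10⁴.
Original = 33.1 μg/L × 2.25 × 10⁴ = 7.46 × 10⁵ μg/L = 746 mg/L.

746 mg/L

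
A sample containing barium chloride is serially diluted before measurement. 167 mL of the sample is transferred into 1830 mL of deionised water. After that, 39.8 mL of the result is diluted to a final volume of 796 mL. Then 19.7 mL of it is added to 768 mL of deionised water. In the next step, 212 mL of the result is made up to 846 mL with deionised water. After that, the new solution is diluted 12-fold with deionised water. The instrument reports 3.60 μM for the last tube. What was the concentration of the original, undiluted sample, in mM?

Overall dilution factor = 11.96 × 20 × 39.98 × 3.991 × 12 = 4.58 × 10⁵.
Original = 3.60 μM × 4.58 × 10⁵ = 1.65 × 10⁶ μM = 1650 mM.

1650 mM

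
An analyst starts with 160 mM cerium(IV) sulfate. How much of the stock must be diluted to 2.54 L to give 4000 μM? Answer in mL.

63.5 mL

4000 μM = 4.00 mM.
V₁ = C₂V₂/C₁ = 4.00 × 2.54 / 160 = 0.0635 L = 63.5 mL.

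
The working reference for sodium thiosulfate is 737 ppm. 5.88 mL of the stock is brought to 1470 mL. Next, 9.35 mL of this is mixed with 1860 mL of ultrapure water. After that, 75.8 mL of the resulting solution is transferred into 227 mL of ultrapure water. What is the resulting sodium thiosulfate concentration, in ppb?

Overall dilution factor = 250 × 199.9 × 3.995 = 2.00 × 10⁵.
737 ppm / 2.00 × 10⁵ = 3.69 × 10⁻³ ppm = 3.69 ppb.

3.69 ppb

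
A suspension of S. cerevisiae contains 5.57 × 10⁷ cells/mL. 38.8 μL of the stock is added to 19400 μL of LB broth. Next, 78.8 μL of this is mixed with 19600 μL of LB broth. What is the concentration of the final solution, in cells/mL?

445 cells/mL

Overall dilution factor = 501 × 249.7 = 1.25 × 10⁵.
5.57 × 10⁷ cells/mL / 1.25 × 10⁵ = 445 cells/mL.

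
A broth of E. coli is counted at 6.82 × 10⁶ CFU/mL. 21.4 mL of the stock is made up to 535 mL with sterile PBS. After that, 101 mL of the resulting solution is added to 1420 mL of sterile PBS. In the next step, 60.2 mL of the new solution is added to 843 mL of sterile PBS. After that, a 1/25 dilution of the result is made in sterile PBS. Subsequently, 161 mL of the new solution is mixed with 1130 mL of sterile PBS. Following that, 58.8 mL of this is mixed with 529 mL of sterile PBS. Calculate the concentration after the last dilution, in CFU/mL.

Overall dilution factor = 25 × 15.06 × 15.00 × 25 × 8.019 × 9.997 = 1.13 × 10⁷.
6.82 × 10⁶ CFU/mL / 1.13 × 10⁷ = 0.602 CFU/mL.

0.602 CFU/mL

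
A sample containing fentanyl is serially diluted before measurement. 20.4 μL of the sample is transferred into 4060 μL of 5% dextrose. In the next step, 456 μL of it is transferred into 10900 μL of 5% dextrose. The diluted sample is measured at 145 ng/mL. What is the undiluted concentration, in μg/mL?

Overall dilution factor = 200.0 × 24.90 = 4981.
Original = 145 ng/mL × 4981 = 7.22 × 10⁵ ng/mL = 722 μg/mL.

722 μg/mL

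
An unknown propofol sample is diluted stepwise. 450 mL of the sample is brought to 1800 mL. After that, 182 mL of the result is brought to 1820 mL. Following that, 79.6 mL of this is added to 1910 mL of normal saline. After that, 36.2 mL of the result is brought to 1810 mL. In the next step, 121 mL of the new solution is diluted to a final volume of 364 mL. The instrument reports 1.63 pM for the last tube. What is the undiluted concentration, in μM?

Overall dilution factor = 4 × 10 × 24.99 × 50 × 3.008 = 1.50 × 10⁵.
Original = 1.63 pM × 1.50 × 10⁵ = 2.45 × 10⁵ pM = 0.245 μM.

0.245 μM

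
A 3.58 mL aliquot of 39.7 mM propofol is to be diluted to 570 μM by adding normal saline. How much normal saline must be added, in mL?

570 μM = 0.570 mM.
V₂ = C₁V₁/C₂ = 39.7 × 3.58 / 0.570 = 249 mL.
Diluent to add = V₂ − V₁ = 249 − 3.58 = 246 mL.

246 mL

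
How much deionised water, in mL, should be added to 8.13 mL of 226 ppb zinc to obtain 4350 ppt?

414 mL

4350 ppt = 4.35 ppb.
V₂ = C₁V₁/C₂ = 226 × 8.13 / 4.35 = 422 mL.
Diluent to add = V₂ − V₁ = 422 − 8.13 = 414 mL.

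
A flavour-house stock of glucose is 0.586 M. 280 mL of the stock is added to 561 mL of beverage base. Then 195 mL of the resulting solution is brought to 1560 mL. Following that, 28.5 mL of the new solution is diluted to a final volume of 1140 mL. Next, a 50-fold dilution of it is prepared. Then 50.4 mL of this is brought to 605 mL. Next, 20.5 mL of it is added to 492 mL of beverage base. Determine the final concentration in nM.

Overall dilution factor = 3.004 × 8 × 40 × 50 × 12.00 × 25 = 1.44 × 10⁷.
0.586 M / 1.44 × 10⁷ = 4.06 × 10⁻⁸ M = 40.6 nM.

40.6 nM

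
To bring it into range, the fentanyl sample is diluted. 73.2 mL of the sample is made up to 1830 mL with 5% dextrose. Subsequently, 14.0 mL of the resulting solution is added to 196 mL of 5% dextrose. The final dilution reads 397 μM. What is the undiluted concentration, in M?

0.149 M

Overall dilution factor = 25 × 15 = 375.
Original = 397 μM × 375 = 1.49 × 10⁵ μM = 0.149 M.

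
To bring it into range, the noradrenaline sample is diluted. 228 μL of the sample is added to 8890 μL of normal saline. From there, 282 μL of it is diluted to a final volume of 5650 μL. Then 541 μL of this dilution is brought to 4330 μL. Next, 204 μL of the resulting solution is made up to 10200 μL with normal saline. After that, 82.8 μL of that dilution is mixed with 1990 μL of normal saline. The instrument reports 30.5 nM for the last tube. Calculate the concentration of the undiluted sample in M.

0.245 M

Overall dilution factor = 39.99 × 20.04 × 8.004 × 50 × 25.03 = 8.03 × 10⁶.
Original = 30.5 nM × 8.03 × 10⁶ = 2.45 × 10⁸ nM = 0.245 M.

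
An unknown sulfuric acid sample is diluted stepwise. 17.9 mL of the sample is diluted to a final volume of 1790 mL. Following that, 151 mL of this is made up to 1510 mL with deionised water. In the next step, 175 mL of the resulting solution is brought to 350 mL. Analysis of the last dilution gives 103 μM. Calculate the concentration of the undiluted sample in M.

0.206 M

Overall dilution factor = 100 × 10 × 2 = 2000.
Original = 103 μM × 2000 = 2.06 × 10⁵ μM = 0.206 M.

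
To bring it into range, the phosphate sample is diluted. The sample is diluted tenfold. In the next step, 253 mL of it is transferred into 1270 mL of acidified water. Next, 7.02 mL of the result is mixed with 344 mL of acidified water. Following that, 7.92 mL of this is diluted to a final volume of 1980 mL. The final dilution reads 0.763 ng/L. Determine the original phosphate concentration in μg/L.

Overall dilution factor = 10 × 6.020 × 50.00 × 250 = 7.53 × 10⁵.
Original = 0.763 ng/L × 7.53 × 10⁵ = 5.74 × 10⁵ ng/L = 574 μg/L.

574 μg/L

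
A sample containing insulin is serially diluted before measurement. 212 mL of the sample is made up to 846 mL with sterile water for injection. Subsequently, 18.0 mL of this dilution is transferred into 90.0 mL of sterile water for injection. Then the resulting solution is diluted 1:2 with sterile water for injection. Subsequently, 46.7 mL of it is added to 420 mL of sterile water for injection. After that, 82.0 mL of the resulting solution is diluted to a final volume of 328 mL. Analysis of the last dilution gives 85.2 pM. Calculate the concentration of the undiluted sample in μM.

0.163 μM

Overall dilution factor = 3.991 × 6 × 2 × 9.994 × 4 = 1914.
Original = 85.2 pM × 1914 = 1.63 × 10⁵ pM = 0.163 μM.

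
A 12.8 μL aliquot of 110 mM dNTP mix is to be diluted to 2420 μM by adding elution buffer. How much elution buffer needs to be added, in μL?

569 μL

2420 μM = 2.42 mM.
V₂ = C₁V₁/C₂ = 110 × 12.8 / 2.42 = 582 μL.
Diluent to add = V₂ − V₁ = 582 − 12.8 = 569 μL.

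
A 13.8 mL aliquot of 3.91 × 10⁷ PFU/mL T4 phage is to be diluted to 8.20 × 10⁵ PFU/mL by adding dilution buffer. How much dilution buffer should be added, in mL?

V₂ = C₁V₁/C₂ = 3.91 × 10⁷ × 13.8 / 8.20 × 10⁵ = 658 mL.
Diluent to add = V₂ − V₁ = 658 − 13.8 = 644 mL.

644 mL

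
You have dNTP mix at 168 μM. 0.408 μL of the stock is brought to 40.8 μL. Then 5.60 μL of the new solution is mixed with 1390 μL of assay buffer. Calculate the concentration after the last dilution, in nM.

Overall dilution factor = 100 × 249.2 = 2.49 × 10⁴.
168 μM / 2.49 × 10⁴ = 6.74 × 10⁻³ μM = 6.74 nM.

6.74 nM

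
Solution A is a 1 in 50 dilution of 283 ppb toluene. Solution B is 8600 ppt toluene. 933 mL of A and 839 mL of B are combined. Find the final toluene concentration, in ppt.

C_A = 283 ppb / 50 = 5.66 ppb.
C_B = 8600 ppt = 8.60 ppb.
C_mix = (C_A·V_A + C_B·V_B)/(V_A + V_B) = (5.66×933 + 8.60×839) / 1772 = 7.05 ppb = 7050 ppt.

7050 ppt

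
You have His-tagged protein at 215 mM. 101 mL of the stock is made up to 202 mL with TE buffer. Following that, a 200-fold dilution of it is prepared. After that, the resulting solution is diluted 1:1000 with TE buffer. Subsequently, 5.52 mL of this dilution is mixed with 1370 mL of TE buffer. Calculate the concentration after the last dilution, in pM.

Overall dilution factor = 2 × 200 × 1000 × 249.2 = 9.97 × 10⁷.
215 mM / 9.97 × 10⁷ = 2.16 × 10⁻⁶ mM = 2160 pM.

2160 pM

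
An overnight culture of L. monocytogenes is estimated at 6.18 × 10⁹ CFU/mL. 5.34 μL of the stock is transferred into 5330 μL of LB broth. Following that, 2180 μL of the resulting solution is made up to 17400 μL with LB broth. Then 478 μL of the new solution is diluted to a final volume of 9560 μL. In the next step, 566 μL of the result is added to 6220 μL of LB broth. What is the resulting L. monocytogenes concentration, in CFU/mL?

Overall dilution factor = 999.1 × 7.982 × 20 × 11.99 = 1.91 × 10⁶.
6.18 × 10⁹ CFU/mL / 1.91 × 10⁶ = 3230 CFU/mL.

3230 CFU/mL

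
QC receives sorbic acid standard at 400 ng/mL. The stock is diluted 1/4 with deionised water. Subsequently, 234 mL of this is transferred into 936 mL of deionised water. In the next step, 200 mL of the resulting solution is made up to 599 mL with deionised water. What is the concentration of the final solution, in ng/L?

Overall dilution factor = 4 × 5 × 2.995 = 59.9.
400 ng/mL / 59.9 = 6.68 ng/mL = 6680 ng/L.

6680 ng/L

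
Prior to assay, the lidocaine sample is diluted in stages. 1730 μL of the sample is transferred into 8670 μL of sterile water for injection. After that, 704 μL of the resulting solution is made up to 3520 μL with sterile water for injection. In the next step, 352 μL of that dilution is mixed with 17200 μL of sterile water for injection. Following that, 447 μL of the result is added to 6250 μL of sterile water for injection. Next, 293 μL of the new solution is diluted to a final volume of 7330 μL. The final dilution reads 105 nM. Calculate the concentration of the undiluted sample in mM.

59.0 mM

Overall dilution factor = 6.012 × 5 × 49.86 × 14.98 × 25.02 = 5.62 × 10⁵.
Original = 105 nM × 5.62 × 10⁵ = 5.90 × 10⁷ nM = 59.0 mM.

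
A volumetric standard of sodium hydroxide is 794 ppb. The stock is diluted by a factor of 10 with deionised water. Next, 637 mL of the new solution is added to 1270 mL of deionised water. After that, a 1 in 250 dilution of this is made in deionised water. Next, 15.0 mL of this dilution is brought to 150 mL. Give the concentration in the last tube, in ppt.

Overall dilution factor = 10 × 2.994 × 250 × 10 = 7.48 × 10⁴.
794 ppb / 7.48 × 10⁴ = 0.0106 ppb = 10.6 ppt.

10.6 ppt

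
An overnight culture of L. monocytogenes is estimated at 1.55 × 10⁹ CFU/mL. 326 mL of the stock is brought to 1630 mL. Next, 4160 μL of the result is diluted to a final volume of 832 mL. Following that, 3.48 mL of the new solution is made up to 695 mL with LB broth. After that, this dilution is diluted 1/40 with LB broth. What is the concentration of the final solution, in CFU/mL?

Overall dilution factor = 5 × 200 × 199.7 × 40 = 7.99 × 10⁶.
1.55 × 10⁹ CFU/mL / 7.99 × 10⁶ = 194 CFU/mL.

194 CFU/mL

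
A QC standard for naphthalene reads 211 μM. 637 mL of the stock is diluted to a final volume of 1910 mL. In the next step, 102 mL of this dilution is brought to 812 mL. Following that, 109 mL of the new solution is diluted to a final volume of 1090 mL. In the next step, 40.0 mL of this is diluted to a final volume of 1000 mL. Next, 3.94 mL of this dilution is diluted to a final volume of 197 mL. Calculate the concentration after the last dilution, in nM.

0.707 nM

Overall dilution factor = 2.998 × 7.961 × 10 × 25 × 50 = 2.98 × 10⁵.
211 μM / 2.98 × 10⁵ = 7.07 × 10⁻⁴ μM = 0.707 nM.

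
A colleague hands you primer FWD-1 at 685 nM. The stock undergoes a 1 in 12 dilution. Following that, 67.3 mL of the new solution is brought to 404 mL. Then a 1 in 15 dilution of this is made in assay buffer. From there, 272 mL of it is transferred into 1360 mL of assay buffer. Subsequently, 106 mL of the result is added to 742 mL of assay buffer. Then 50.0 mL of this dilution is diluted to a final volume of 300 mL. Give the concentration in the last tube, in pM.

Overall dilution factor = 12 × 6.003 × 15 × 6 × 8 × 6 = 3.11 × 10⁵.
685 nM / 3.11 × 10⁵ = 2.20 × 10⁻³ nM = 2.20 pM.

2.20 pM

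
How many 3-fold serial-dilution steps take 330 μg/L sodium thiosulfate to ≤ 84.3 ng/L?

8

Need 3ⁿ ≥ 3915, so n ≥ log(3915)/log(3) = 7.53.
Minimum whole steps: n = 8.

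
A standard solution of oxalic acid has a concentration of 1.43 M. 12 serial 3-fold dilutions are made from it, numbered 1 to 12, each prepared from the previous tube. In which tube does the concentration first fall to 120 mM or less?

tube 3

Tube n has concentration 1.43 M / 3ⁿ.
Need 3ⁿ ≥ 1.43 M / 120 mM = 11.9, so n ≥ 2.26.
First such tube: n = 3.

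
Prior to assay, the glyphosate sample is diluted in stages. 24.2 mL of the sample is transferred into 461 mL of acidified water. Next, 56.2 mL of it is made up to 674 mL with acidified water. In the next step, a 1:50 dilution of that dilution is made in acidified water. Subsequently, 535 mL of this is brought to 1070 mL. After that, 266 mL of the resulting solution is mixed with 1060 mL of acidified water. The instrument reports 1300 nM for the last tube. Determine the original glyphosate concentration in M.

0.156 M

Overall dilution factor = 20.05 × 11.99 × 50 × 2 × 4.985 = 1.20 × 10⁵.
Original = 1300 nM × 1.20 × 10⁵ = 1.56 × 10⁸ nM = 0.156 M.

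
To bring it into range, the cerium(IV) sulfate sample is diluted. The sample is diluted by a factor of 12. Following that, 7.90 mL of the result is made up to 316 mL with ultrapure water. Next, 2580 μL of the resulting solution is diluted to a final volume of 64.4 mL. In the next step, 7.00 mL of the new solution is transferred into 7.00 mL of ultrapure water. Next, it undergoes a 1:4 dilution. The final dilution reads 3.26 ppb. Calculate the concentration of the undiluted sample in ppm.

312 ppm

Overall dilution factor = 12 × 40 × 24.96 × 2 × 4 = 9.59 × 10⁴.
Original = 3.26 ppb × 9.59 × 10⁴ = 3.12 × 10⁵ ppb = 312 ppm.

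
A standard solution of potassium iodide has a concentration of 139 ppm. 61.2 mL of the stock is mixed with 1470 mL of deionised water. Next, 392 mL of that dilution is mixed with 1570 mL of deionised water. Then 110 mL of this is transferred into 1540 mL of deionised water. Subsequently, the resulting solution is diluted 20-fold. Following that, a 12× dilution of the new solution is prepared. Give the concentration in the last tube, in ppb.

0.308 ppb

Overall dilution factor = 25.02 × 5.005 × 15 × 20 × 12 = 4.51 × 10⁵.
139 ppm / 4.51 × 10⁵ = 3.08 × 10⁻⁴ ppm = 0.308 ppb.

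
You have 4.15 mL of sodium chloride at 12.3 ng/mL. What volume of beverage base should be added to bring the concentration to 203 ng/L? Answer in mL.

203 ng/L = 0.203 ng/mL.
V₂ = C₁V₁/C₂ = 12.3 × 4.15 / 0.203 = 251 mL.
Diluent to add = V₂ − V₁ = 251 − 4.15 = 247 mL.

247 mL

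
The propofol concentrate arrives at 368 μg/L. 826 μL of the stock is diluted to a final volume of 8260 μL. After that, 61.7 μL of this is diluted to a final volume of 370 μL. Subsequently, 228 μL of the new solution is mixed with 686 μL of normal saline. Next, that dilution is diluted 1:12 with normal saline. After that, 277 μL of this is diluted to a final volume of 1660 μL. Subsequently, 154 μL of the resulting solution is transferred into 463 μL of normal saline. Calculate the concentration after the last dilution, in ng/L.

5.31 ng/L

Overall dilution factor = 10 × 5.997 × 4.009 × 12 × 5.993 × 4.006 = 6.93 × 10⁴.
368 μg/L / 6.93 × 10⁴ = 5.31 × 10⁻³ μg/L = 5.31 ng/L.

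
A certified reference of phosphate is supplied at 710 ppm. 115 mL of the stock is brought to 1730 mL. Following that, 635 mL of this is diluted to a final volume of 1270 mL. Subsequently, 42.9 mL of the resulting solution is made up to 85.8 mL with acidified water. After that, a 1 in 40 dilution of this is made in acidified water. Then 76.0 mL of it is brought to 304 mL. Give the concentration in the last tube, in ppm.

Overall dilution factor = 15.04 × 2 × 2 × 40 × 4 = 9628.
710 ppm / 9628 = 0.0737 ppm.

0.0737 ppm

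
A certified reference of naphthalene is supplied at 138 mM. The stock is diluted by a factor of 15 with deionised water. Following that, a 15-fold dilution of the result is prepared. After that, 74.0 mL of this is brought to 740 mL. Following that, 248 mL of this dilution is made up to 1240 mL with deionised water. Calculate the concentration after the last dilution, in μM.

Overall dilution factor = 15 × 15 × 10 × 5 = 1.12 × 10⁴.
138 mM / 1.12 × 10⁴ = 0.0123 mM = 12.3 μM.

12.3 μM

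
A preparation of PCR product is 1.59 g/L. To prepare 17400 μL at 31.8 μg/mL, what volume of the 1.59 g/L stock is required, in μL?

348 μL

31.8 μg/mL = 0.0318 g/L.
V₁ = C₂V₂/C₁ = 0.0318 × 17400 / 1.59 = 348 μL.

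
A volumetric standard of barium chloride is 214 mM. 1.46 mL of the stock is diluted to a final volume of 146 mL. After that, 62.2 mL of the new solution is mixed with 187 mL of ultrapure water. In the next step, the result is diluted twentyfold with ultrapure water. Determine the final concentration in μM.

26.7 μM

Overall dilution factor = 100 × 4.006 × 20 = 8013.
214 mM / 8013 = 0.0267 mM = 26.7 μM.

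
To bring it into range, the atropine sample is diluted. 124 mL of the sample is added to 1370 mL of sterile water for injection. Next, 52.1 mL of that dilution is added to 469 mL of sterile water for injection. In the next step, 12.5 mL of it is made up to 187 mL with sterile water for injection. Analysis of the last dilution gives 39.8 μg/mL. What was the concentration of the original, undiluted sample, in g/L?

Overall dilution factor = 12.05 × 10.00 × 14.96 = 1803.
Original = 39.8 μg/mL × 1803 = 7.18 × 10⁴ μg/mL = 71.8 g/L.

71.8 g/L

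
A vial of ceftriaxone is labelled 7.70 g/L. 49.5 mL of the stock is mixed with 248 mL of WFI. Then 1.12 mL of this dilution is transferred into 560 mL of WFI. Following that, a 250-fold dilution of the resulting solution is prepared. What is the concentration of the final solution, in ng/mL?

10.2 ng/mL

Overall dilution factor = 6.010 × 501 × 250 = 7.53 × 10⁵.
7.70 g/L / 7.53 × 10⁵ = 1.02 × 10⁻⁵ g/L = 10.2 ng/mL.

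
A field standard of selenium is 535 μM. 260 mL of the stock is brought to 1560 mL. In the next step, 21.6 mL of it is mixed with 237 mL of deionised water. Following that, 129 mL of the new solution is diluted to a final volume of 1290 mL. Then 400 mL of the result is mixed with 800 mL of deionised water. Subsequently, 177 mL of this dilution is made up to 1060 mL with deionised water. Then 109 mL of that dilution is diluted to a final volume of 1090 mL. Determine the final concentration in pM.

Overall dilution factor = 6 × 11.97 × 10 × 3 × 5.989 × 10 = 1.29 × 10⁵.
535 μM / 1.29 × 10⁵ = 4.15 × 10⁻³ μM = 4150 pM.

4150 pM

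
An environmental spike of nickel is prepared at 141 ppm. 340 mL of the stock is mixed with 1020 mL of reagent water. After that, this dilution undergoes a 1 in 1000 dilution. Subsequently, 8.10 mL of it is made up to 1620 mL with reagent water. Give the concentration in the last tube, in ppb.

0.176 ppb

Overall dilution factor = 4 × 1000 × 200 = 8.00 × 10⁵.
141 ppm / 8.00 × 10⁵ = 1.76 × 10⁻⁴ ppm = 0.176 ppb.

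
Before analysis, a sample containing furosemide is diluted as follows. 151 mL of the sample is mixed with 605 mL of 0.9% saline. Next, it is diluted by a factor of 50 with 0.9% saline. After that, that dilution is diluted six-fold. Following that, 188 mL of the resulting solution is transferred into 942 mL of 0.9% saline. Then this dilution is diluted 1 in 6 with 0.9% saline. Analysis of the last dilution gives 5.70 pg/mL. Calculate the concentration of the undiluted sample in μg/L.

309 μg/L

Overall dilution factor = 5.007 × 50 × 6 × 6.011 × 6 = 5.42 × 10⁴.
Original = 5.70 pg/mL × 5.42 × 10⁴ = 3.09 × 10⁵ pg/mL = 309 μg/L.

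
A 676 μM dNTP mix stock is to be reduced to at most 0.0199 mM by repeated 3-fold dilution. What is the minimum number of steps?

Need 3ⁿ ≥ 34.0, so n ≥ log(34.0)/log(3) = 3.21.
Minimum whole steps: n = 4.

4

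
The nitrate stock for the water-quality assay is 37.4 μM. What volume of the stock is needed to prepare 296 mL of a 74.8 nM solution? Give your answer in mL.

0.592 mL

74.8 nM = 0.0748 μM.
V₁ = C₂V₂/C₁ = 0.0748 × 296 / 37.4 = 0.592 mL.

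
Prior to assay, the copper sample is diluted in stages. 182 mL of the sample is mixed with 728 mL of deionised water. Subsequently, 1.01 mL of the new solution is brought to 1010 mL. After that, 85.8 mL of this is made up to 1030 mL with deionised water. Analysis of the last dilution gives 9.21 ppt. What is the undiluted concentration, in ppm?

Overall dilution factor = 5 × 1000 × 12.00 = 6.00 × 10⁴.
Original = 9.21 ppt × 6.00 × 10⁴ = 5.53 × 10⁵ ppt = 0.553 ppm.

0.553 ppm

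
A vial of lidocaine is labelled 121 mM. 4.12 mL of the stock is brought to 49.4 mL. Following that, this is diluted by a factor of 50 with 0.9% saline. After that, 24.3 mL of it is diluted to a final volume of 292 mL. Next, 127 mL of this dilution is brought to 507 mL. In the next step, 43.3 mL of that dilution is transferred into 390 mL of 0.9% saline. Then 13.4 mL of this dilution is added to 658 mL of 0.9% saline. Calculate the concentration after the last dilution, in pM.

Overall dilution factor = 11.99 × 50 × 12.02 × 3.992 × 10.01 × 50.10 = 1.44 × 10⁷.
121 mM / 1.44 × 10⁷ = 8.39 × 10⁻⁶ mM = 8390 pM.

8390 pM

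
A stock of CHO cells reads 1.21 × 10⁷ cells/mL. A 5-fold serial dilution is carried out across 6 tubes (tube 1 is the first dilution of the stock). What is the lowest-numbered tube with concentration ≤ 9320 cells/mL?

Tube n has concentration 1.21 × 10⁷ cells/mL / 5ⁿ.
Need 5ⁿ ≥ 1.21 × 10⁷ cells/mL / 9320 cells/mL = 1298, so n ≥ 4.45.
First such tube: n = 5.

tube 5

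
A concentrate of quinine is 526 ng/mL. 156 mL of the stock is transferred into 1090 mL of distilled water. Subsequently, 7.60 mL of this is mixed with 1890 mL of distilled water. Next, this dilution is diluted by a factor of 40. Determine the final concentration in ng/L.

6.59 ng/L

Overall dilution factor = 7.987 × 249.7 × 40 = 7.98 × 10⁴.
526 ng/mL / 7.98 × 10⁴ = 6.59 × 10⁻³ ng/mL = 6.59 ng/L.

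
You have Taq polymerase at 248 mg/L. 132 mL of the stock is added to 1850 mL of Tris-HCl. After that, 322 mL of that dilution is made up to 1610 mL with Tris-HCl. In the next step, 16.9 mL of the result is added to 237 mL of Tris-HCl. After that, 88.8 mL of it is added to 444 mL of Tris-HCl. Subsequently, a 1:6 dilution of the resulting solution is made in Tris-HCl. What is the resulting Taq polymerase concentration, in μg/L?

6.11 μg/L

Overall dilution factor = 15.02 × 5 × 15.02 × 6 × 6 = 4.06 × 10⁴.
248 mg/L / 4.06 × 10⁴ = 6.11 × 10⁻³ mg/L = 6.11 μg/L.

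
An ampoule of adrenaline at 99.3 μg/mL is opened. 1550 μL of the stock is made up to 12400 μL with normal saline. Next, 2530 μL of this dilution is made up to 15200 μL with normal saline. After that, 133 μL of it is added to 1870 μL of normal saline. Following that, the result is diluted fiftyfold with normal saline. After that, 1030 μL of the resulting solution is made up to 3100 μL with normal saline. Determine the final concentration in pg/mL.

912 pg/mL

Overall dilution factor = 8 × 6.008 × 15.06 × 50 × 3.010 = 1.09 × 10⁵.
99.3 μg/mL / 1.09 × 10⁵ = 9.12 × 10⁻⁴ μg/mL = 912 pg/mL.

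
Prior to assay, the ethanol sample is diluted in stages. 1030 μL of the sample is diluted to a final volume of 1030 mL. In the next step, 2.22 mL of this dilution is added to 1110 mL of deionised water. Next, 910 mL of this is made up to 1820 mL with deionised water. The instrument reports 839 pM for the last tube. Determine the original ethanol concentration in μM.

Overall dilution factor = 1000 × 501 × 2 = 1.00 × 10⁶.
Original = 839 pM × 1.00 × 10⁶ = 8.41 × 10⁸ pM = 841 μM.

841 μM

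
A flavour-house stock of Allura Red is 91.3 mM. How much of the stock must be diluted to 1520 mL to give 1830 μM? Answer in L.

1830 μM = 1.83 mM.
V₁ = C₂V₂/C₁ = 1.83 × 1520 / 91.3 = 30.5 mL = 0.0305 L.

0.0305 L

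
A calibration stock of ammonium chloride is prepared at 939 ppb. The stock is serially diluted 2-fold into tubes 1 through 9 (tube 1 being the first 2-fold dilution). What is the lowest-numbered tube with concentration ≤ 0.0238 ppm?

Tube n has concentration 939 ppb / 2ⁿ.
Need 2ⁿ ≥ 939 ppb / 0.0238 ppm = 39.5, so n ≥ 5.30.
First such tube: n = 6.

tube 6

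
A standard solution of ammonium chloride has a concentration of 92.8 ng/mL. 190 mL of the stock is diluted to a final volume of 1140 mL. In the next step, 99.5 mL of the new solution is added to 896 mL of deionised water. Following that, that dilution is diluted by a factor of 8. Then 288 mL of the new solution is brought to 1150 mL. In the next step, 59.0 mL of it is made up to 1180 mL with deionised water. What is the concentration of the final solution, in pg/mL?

2.42 pg/mL

Overall dilution factor = 6 × 10.01 × 8 × 3.993 × 20 = 3.84 × 10⁴.
92.8 ng/mL / 3.84 × 10⁴ = 2.42 × 10⁻³ ng/mL = 2.42 pg/mL.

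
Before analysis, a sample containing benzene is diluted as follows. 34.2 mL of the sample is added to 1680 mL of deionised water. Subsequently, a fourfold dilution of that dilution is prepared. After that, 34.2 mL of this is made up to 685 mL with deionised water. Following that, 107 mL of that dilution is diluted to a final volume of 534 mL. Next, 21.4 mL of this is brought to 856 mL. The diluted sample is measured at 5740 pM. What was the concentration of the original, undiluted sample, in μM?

4600 μM

Overall dilution factor = 50.12 × 4 × 20.03 × 4.991 × 40 = 8.02 × 10⁵.
Original = 5740 pM × 8.02 × 10⁵ = 4.60 × 10⁹ pM = 4600 μM.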